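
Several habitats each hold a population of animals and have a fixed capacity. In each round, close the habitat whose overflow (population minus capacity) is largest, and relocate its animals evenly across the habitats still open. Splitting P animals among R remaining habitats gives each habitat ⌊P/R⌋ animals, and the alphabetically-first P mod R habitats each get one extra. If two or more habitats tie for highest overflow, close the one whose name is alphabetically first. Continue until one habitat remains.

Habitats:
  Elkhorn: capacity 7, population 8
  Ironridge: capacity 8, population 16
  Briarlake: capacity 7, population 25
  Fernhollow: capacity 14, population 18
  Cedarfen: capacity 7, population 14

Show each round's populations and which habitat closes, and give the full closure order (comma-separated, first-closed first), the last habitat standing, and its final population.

Round 1: Briarlake=25 Cedarfen=14 Elkhorn=8 Fernhollow=18 Ironridge=16 → close Briarlake (overflow 18)
  25÷4 = 6 each, +1 to first 1
Round 2: Cedarfen=21 Elkhorn=14 Fernhollow=24 Ironridge=22 → close Cedarfen (overflow 14)
  21÷3 = 7 each, +1 to first 0
Round 3: Elkhorn=21 Fernhollow=31 Ironridge=29 → close Ironridge (overflow 21)
  29÷2 = 14 each, +1 to first 1
Round 4: Elkhorn=36 Fernhollow=45 → close Fernhollow (overflow 31)
  45÷1 = 45 each, +1 to first 0

Closure order: Briarlake, Cedarfen, Ironridge, Fernhollow
Last habitat: Elkhorn with 81 animals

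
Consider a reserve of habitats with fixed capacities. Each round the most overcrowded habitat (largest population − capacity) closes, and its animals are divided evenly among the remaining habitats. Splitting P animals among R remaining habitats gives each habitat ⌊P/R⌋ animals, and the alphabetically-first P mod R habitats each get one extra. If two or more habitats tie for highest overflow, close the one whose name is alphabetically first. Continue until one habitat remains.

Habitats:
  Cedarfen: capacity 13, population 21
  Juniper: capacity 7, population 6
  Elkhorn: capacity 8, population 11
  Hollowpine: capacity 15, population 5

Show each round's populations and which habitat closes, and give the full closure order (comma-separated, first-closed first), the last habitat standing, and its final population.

Closure order: Cedarfen, Elkhorn, Juniper
Last habitat: Hollowpine with 43 animals

Round 1: Cedarfen=21 Elkhorn=11 Hollowpine=5 Juniper=6 → close Cedarfen (overflow 8)
  21÷3 = 7 each, +1 to first 0
Round 2: Elkhorn=18 Hollowpine=12 Juniper=13 → close Elkhorn (overflow 10)
  18÷2 = 9 each, +1 to first 0
Round 3: Hollowpine=21 Juniper=22 → close Juniper (overflow 15)
  22÷1 = 22 each, +1 to first 0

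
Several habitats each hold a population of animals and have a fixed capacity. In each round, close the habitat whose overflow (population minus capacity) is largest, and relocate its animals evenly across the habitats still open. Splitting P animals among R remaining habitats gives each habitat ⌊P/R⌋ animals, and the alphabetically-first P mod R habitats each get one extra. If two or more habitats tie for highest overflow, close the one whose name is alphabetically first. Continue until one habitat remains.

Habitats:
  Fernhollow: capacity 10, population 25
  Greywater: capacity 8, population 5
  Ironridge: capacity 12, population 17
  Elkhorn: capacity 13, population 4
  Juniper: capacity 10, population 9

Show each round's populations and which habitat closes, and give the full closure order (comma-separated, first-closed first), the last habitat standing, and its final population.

Closure order: Fernhollow, Ironridge, Juniper, Greywater
Last habitat: Elkhorn with 60 animals

Round 1: Elkhorn=4 Fernhollow=25 Greywater=5 Ironridge=17 Juniper=9 → close Fernhollow (overflow 15)
  25÷4 = 6 each, +1 to first 1
Round 2: Elkhorn=11 Greywater=11 Ironridge=23 Juniper=15 → close Ironridge (overflow 11)
  23÷3 = 7 each, +1 to first 2
Round 3: Elkhorn=19 Greywater=19 Juniper=22 → close Juniper (overflow 12)
  22÷2 = 11 each, +1 to first 0
Round 4: Elkhorn=30 Greywater=30 → close Greywater (overflow 22)
  30÷1 = 30 each, +1 to first 0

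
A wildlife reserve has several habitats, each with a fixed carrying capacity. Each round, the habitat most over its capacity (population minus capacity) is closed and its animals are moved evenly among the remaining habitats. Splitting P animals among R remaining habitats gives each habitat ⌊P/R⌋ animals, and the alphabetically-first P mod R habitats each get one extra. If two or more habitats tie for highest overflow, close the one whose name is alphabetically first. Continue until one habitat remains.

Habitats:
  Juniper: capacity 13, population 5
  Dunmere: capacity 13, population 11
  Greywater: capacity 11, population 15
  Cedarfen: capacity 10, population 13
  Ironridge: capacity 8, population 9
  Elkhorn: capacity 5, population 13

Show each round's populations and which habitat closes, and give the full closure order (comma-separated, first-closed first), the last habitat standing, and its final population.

Round 1: Cedarfen=13 Dunmere=11 Elkhorn=13 Greywater=15 Ironridge=9 Juniper=5 → close Elkhorn (overflow 8)
  13÷5 = 2 each, +1 to first 3
Round 2: Cedarfen=16 Dunmere=14 Greywater=18 Ironridge=11 Juniper=7 → close Greywater (overflow 7)
  18÷4 = 4 each, +1 to first 2
Round 3: Cedarfen=21 Dunmere=19 Ironridge=15 Juniper=11 → close Cedarfen (overflow 11)
  21÷3 = 7 each, +1 to first 0
Round 4: Dunmere=26 Ironridge=22 Juniper=18 → close Ironridge (overflow 14)
  22÷2 = 11 each, +1 to first 0
Round 5: Dunmere=37 Juniper=29 → close Dunmere (overflow 24)
  37÷1 = 37 each, +1 to first 0

Closure order: Elkhorn, Greywater, Cedarfen, Ironridge, Dunmere
Last habitat: Juniper with 66 animals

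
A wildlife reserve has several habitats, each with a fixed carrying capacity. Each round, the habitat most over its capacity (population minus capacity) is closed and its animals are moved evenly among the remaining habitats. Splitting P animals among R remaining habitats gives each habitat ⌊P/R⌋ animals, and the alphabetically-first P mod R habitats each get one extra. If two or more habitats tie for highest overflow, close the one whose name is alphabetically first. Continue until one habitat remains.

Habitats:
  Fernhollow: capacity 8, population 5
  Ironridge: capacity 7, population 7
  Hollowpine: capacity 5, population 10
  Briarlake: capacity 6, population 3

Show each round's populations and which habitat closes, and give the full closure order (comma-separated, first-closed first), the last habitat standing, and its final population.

Round 1: Briarlake=3 Fernhollow=5 Hollowpine=10 Ironridge=7 → close Hollowpine (overflow 5)
  10÷3 = 3 each, +1 to first 1
Round 2: Briarlake=7 Fernhollow=8 Ironridge=10 → close Ironridge (overflow 3)
  10÷2 = 5 each, +1 to first 0
Round 3: Briarlake=12 Fernhollow=13 → close Briarlake (overflow 6)
  12÷1 = 12 each, +1 to first 0

Closure order: Hollowpine, Ironridge, Briarlake
Last habitat: Fernhollow with 25 animals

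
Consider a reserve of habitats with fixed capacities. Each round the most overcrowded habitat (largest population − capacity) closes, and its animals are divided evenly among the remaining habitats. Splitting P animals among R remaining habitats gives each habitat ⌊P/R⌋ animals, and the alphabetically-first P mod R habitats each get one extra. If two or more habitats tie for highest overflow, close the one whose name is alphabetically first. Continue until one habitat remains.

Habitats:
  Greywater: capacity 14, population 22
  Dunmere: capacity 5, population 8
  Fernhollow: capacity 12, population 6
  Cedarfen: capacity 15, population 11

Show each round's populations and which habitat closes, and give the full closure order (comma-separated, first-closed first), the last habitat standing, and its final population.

Round 1: Cedarfen=11 Dunmere=8 Fernhollow=6 Greywater=22 → close Greywater (overflow 8)
  22÷3 = 7 each, +1 to first 1
Round 2: Cedarfen=19 Dunmere=15 Fernhollow=13 → close Dunmere (overflow 10)
  15÷2 = 7 each, +1 to first 1
Round 3: Cedarfen=27 Fernhollow=20 → close Cedarfen (overflow 12)
  27÷1 = 27 each, +1 to first 0

Closure order: Greywater, Dunmere, Cedarfen
Last habitat: Fernhollow with 47 animals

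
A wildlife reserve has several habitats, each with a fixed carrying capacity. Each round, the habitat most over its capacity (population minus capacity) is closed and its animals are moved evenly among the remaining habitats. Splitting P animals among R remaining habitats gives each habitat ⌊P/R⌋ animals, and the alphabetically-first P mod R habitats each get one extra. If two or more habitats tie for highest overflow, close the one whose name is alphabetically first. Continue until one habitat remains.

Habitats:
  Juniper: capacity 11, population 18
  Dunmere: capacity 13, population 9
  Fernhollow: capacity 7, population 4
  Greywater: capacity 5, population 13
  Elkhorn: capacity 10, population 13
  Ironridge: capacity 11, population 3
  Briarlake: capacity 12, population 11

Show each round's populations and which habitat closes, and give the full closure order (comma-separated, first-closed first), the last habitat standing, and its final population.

Round 1: Briarlake=11 Dunmere=9 Elkhorn=13 Fernhollow=4 Greywater=13 Ironridge=3 Juniper=18 → close Greywater (overflow 8)
  13÷6 = 2 each, +1 to first 1
Round 2: Briarlake=14 Dunmere=11 Elkhorn=15 Fernhollow=6 Ironridge=5 Juniper=20 → close Juniper (overflow 9)
  20÷5 = 4 each, +1 to first 0
Round 3: Briarlake=18 Dunmere=15 Elkhorn=19 Fernhollow=10 Ironridge=9 → close Elkhorn (overflow 9)
  19÷4 = 4 each, +1 to first 3
Round 4: Briarlake=23 Dunmere=20 Fernhollow=15 Ironridge=13 → close Briarlake (overflow 11)
  23÷3 = 7 each, +1 to first 2
Round 5: Dunmere=28 Fernhollow=23 Ironridge=20 → close Fernhollow (overflow 16)
  23÷2 = 11 each, +1 to first 1
Round 6: Dunmere=40 Ironridge=31 → close Dunmere (overflow 27)
  40÷1 = 40 each, +1 to first 0

Closure order: Greywater, Juniper, Elkhorn, Briarlake, Fernhollow, Dunmere
Last habitat: Ironridge with 71 animals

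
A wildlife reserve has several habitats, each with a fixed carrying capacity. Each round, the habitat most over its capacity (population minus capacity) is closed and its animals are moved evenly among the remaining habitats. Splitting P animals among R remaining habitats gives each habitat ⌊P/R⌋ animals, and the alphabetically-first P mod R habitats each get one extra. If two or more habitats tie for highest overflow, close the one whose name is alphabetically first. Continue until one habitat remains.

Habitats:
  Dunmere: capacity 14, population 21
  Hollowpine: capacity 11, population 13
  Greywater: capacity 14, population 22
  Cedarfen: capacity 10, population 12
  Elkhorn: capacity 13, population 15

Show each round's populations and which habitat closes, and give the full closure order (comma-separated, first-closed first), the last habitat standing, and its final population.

Round 1: Cedarfen=12 Dunmere=21 Elkhorn=15 Greywater=22 Hollowpine=13 → close Greywater (overflow 8)
  22÷4 = 5 each, +1 to first 2
Round 2: Cedarfen=18 Dunmere=27 Elkhorn=20 Hollowpine=18 → close Dunmere (overflow 13)
  27÷3 = 9 each, +1 to first 0
Round 3: Cedarfen=27 Elkhorn=29 Hollowpine=27 → close Cedarfen (overflow 17)
  27÷2 = 13 each, +1 to first 1
Round 4: Elkhorn=43 Hollowpine=40 → close Elkhorn (overflow 30)
  43÷1 = 43 each, +1 to first 0

Closure order: Greywater, Dunmere, Cedarfen, Elkhorn
Last habitat: Hollowpine with 83 animals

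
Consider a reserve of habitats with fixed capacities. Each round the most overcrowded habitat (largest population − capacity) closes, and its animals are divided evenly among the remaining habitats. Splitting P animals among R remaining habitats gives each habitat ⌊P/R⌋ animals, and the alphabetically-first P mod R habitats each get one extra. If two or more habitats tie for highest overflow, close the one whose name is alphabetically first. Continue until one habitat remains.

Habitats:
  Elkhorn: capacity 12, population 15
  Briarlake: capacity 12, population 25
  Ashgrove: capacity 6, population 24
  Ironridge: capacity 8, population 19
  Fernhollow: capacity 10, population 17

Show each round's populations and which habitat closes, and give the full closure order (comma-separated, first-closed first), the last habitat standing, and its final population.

Closure order: Ashgrove, Briarlake, Ironridge, Fernhollow
Last habitat: Elkhorn with 100 animals

Round 1: Ashgrove=24 Briarlake=25 Elkhorn=15 Fernhollow=17 Ironridge=19 → close Ashgrove (overflow 18)
  24÷4 = 6 each, +1 to first 0
Round 2: Briarlake=31 Elkhorn=21 Fernhollow=23 Ironridge=25 → close Briarlake (overflow 19)
  31÷3 = 10 each, +1 to first 1
Round 3: Elkhorn=32 Fernhollow=33 Ironridge=35 → close Ironridge (overflow 27)
  35÷2 = 17 each, +1 to first 1
Round 4: Elkhorn=50 Fernhollow=50 → close Fernhollow (overflow 40)
  50÷1 = 50 each, +1 to first 0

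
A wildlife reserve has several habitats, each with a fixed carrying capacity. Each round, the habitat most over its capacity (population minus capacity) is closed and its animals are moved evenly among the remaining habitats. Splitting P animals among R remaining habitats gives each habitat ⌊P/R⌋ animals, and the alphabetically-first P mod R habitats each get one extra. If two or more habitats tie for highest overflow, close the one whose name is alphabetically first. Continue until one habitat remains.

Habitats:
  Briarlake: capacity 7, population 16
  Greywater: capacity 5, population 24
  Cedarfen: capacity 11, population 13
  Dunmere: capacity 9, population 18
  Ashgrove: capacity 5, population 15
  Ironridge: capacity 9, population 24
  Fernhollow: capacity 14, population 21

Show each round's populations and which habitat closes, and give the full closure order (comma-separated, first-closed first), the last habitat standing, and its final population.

Round 1: Ashgrove=15 Briarlake=16 Cedarfen=13 Dunmere=18 Fernhollow=21 Greywater=24 Ironridge=24 → close Greywater (overflow 19)
  24÷6 = 4 each, +1 to first 0
Round 2: Ashgrove=19 Briarlake=20 Cedarfen=17 Dunmere=22 Fernhollow=25 Ironridge=28 → close Ironridge (overflow 19)
  28÷5 = 5 each, +1 to first 3
Round 3: Ashgrove=25 Briarlake=26 Cedarfen=23 Dunmere=27 Fernhollow=30 → close Ashgrove (overflow 20)
  25÷4 = 6 each, +1 to first 1
Round 4: Briarlake=33 Cedarfen=29 Dunmere=33 Fernhollow=36 → close Briarlake (overflow 26)
  33÷3 = 11 each, +1 to first 0
Round 5: Cedarfen=40 Dunmere=44 Fernhollow=47 → close Dunmere (overflow 35)
  44÷2 = 22 each, +1 to first 0
Round 6: Cedarfen=62 Fernhollow=69 → close Fernhollow (overflow 55)
  69÷1 = 69 each, +1 to first 0

Closure order: Greywater, Ironridge, Ashgrove, Briarlake, Dunmere, Fernhollow
Last habitat: Cedarfen with 131 animals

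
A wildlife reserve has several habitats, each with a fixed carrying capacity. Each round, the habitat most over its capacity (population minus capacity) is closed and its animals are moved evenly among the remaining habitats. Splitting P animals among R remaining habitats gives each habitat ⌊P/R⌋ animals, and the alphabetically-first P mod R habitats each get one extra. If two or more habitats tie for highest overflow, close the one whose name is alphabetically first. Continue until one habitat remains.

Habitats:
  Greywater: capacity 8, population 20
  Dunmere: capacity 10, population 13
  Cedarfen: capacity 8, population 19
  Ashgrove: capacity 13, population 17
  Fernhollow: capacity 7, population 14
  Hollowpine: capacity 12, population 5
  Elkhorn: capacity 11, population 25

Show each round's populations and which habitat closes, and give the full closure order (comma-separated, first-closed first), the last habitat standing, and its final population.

Round 1: Ashgrove=17 Cedarfen=19 Dunmere=13 Elkhorn=25 Fernhollow=14 Greywater=20 Hollowpine=5 → close Elkhorn (overflow 14)
  25÷6 = 4 each, +1 to first 1
Round 2: Ashgrove=22 Cedarfen=23 Dunmere=17 Fernhollow=18 Greywater=24 Hollowpine=9 → close Greywater (overflow 16)
  24÷5 = 4 each, +1 to first 4
Round 3: Ashgrove=27 Cedarfen=28 Dunmere=22 Fernhollow=23 Hollowpine=13 → close Cedarfen (overflow 20)
  28÷4 = 7 each, +1 to first 0
Round 4: Ashgrove=34 Dunmere=29 Fernhollow=30 Hollowpine=20 → close Fernhollow (overflow 23)
  30÷3 = 10 each, +1 to first 0
Round 5: Ashgrove=44 Dunmere=39 Hollowpine=30 → close Ashgrove (overflow 31)
  44÷2 = 22 each, +1 to first 0
Round 6: Dunmere=61 Hollowpine=52 → close Dunmere (overflow 51)
  61÷1 = 61 each, +1 to first 0

Closure order: Elkhorn, Greywater, Cedarfen, Fernhollow, Ashgrove, Dunmere
Last habitat: Hollowpine with 113 animals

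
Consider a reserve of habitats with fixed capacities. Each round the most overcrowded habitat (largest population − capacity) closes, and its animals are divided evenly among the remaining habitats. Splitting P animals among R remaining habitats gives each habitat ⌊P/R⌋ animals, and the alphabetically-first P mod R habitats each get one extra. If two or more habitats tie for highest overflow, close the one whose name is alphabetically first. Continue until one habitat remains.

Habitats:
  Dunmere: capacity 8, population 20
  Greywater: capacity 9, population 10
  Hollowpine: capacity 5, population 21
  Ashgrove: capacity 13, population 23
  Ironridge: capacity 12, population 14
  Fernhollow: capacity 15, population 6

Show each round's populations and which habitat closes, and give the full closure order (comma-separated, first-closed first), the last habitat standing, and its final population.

Round 1: Ashgrove=23 Dunmere=20 Fernhollow=6 Greywater=10 Hollowpine=21 Ironridge=14 → close Hollowpine (overflow 16)
  21÷5 = 4 each, +1 to first 1
Round 2: Ashgrove=28 Dunmere=24 Fernhollow=10 Greywater=14 Ironridge=18 → close Dunmere (overflow 16)
  24÷4 = 6 each, +1 to first 0
Round 3: Ashgrove=34 Fernhollow=16 Greywater=20 Ironridge=24 → close Ashgrove (overflow 21)
  34÷3 = 11 each, +1 to first 1
Round 4: Fernhollow=28 Greywater=31 Ironridge=35 → close Ironridge (overflow 23)
  35÷2 = 17 each, +1 to first 1
Round 5: Fernhollow=46 Greywater=48 → close Greywater (overflow 39)
  48÷1 = 48 each, +1 to first 0

Closure order: Hollowpine, Dunmere, Ashgrove, Ironridge, Greywater
Last habitat: Fernhollow with 94 animals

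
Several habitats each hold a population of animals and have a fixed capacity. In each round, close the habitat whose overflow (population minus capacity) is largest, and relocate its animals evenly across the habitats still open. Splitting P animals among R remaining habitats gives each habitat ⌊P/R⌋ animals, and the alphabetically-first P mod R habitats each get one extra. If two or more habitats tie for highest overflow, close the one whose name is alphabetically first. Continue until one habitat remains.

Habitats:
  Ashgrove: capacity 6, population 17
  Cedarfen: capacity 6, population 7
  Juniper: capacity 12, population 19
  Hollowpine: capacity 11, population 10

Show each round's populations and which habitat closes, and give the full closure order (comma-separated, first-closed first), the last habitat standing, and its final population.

Round 1: Ashgrove=17 Cedarfen=7 Hollowpine=10 Juniper=19 → close Ashgrove (overflow 11)
  17÷3 = 5 each, +1 to first 2
Round 2: Cedarfen=13 Hollowpine=16 Juniper=24 → close Juniper (overflow 12)
  24÷2 = 12 each, +1 to first 0
Round 3: Cedarfen=25 Hollowpine=28 → close Cedarfen (overflow 19)
  25÷1 = 25 each, +1 to first 0

Closure order: Ashgrove, Juniper, Cedarfen
Last habitat: Hollowpine with 53 animals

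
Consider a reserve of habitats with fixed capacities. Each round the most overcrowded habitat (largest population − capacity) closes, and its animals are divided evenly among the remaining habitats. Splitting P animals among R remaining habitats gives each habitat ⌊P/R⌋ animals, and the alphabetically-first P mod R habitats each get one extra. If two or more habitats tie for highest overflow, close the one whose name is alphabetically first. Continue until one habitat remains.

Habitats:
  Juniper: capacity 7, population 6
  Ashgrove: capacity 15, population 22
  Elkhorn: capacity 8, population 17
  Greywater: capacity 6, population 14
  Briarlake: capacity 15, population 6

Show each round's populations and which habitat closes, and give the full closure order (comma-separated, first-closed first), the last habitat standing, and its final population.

Closure order: Elkhorn, Ashgrove, Greywater, Juniper
Last habitat: Briarlake with 65 animals

Round 1: Ashgrove=22 Briarlake=6 Elkhorn=17 Greywater=14 Juniper=6 → close Elkhorn (overflow 9)
  17÷4 = 4 each, +1 to first 1
Round 2: Ashgrove=27 Briarlake=10 Greywater=18 Juniper=10 → close Ashgrove (overflow 12)
  27÷3 = 9 each, +1 to first 0
Round 3: Briarlake=19 Greywater=27 Juniper=19 → close Greywater (overflow 21)
  27÷2 = 13 each, +1 to first 1
Round 4: Briarlake=33 Juniper=32 → close Juniper (overflow 25)
  32÷1 = 32 each, +1 to first 0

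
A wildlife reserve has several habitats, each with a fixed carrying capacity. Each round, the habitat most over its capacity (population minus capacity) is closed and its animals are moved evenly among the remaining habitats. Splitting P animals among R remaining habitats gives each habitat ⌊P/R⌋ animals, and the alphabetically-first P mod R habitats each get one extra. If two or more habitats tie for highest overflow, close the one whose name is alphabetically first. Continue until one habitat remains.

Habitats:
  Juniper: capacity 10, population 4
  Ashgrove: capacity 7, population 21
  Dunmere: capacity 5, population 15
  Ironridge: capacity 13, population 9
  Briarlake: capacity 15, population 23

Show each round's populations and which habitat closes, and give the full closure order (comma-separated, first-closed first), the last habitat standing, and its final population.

Round 1: Ashgrove=21 Briarlake=23 Dunmere=15 Ironridge=9 Juniper=4 → close Ashgrove (overflow 14)
  21÷4 = 5 each, +1 to first 1
Round 2: Briarlake=29 Dunmere=20 Ironridge=14 Juniper=9 → close Dunmere (overflow 15)
  20÷3 = 6 each, +1 to first 2
Round 3: Briarlake=36 Ironridge=21 Juniper=15 → close Briarlake (overflow 21)
  36÷2 = 18 each, +1 to first 0
Round 4: Ironridge=39 Juniper=33 → close Ironridge (overflow 26)
  39÷1 = 39 each, +1 to first 0

Closure order: Ashgrove, Dunmere, Briarlake, Ironridge
Last habitat: Juniper with 72 animals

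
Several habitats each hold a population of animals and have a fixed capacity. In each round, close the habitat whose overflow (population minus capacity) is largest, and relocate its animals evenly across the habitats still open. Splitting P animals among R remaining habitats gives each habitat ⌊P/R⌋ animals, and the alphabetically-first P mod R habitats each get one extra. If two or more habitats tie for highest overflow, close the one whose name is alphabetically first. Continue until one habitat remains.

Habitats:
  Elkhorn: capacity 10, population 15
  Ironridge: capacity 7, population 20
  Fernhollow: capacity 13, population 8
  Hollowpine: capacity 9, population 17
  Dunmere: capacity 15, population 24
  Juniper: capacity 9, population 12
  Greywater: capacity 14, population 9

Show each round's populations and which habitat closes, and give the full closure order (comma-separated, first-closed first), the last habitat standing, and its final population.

Closure order: Ironridge, Dunmere, Hollowpine, Elkhorn, Juniper, Fernhollow
Last habitat: Greywater with 105 animals

Round 1: Dunmere=24 Elkhorn=15 Fernhollow=8 Greywater=9 Hollowpine=17 Ironridge=20 Juniper=12 → close Ironridge (overflow 13)
  20÷6 = 3 each, +1 to first 2
Round 2: Dunmere=28 Elkhorn=19 Fernhollow=11 Greywater=12 Hollowpine=20 Juniper=15 → close Dunmere (overflow 13)
  28÷5 = 5 each, +1 to first 3
Round 3: Elkhorn=25 Fernhollow=17 Greywater=18 Hollowpine=25 Juniper=20 → close Hollowpine (overflow 16)
  25÷4 = 6 each, +1 to first 1
Round 4: Elkhorn=32 Fernhollow=23 Greywater=24 Juniper=26 → close Elkhorn (overflow 22)
  32÷3 = 10 each, +1 to first 2
Round 5: Fernhollow=34 Greywater=35 Juniper=36 → close Juniper (overflow 27)
  36÷2 = 18 each, +1 to first 0
Round 6: Fernhollow=52 Greywater=53 → close Fernhollow (overflow 39)
  52÷1 = 52 each, +1 to first 0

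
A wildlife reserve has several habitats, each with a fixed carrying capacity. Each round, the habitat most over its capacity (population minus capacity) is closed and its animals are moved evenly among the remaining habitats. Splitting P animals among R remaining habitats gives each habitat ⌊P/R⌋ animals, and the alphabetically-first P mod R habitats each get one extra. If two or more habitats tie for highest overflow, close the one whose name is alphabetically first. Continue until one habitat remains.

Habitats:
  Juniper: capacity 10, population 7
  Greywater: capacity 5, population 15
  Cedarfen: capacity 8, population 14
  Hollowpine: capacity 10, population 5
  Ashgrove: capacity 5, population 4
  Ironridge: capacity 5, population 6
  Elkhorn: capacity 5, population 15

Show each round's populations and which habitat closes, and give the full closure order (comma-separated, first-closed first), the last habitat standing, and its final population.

Round 1: Ashgrove=4 Cedarfen=14 Elkhorn=15 Greywater=15 Hollowpine=5 Ironridge=6 Juniper=7 → close Elkhorn (overflow 10)
  15÷6 = 2 each, +1 to first 3
Round 2: Ashgrove=7 Cedarfen=17 Greywater=18 Hollowpine=7 Ironridge=8 Juniper=9 → close Greywater (overflow 13)
  18÷5 = 3 each, +1 to first 3
Round 3: Ashgrove=11 Cedarfen=21 Hollowpine=11 Ironridge=11 Juniper=12 → close Cedarfen (overflow 13)
  21÷4 = 5 each, +1 to first 1
Round 4: Ashgrove=17 Hollowpine=16 Ironridge=16 Juniper=17 → close Ashgrove (overflow 12)
  17÷3 = 5 each, +1 to first 2
Round 5: Hollowpine=22 Ironridge=22 Juniper=22 → close Ironridge (overflow 17)
  22÷2 = 11 each, +1 to first 0
Round 6: Hollowpine=33 Juniper=33 → close Hollowpine (overflow 23)
  33÷1 = 33 each, +1 to first 0

Closure order: Elkhorn, Greywater, Cedarfen, Ashgrove, Ironridge, Hollowpine
Last habitat: Juniper with 66 animals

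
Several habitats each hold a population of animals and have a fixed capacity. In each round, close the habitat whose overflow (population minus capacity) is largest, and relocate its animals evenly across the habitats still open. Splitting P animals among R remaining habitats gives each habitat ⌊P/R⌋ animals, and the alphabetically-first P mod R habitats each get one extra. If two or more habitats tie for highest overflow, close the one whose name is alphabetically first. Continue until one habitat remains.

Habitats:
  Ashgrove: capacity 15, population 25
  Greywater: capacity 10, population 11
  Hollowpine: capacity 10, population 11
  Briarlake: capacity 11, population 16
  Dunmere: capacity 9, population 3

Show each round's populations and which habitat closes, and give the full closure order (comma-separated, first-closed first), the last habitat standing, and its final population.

Round 1: Ashgrove=25 Briarlake=16 Dunmere=3 Greywater=11 Hollowpine=11 → close Ashgrove (overflow 10)
  25÷4 = 6 each, +1 to first 1
Round 2: Briarlake=23 Dunmere=9 Greywater=17 Hollowpine=17 → close Briarlake (overflow 12)
  23÷3 = 7 each, +1 to first 2
Round 3: Dunmere=17 Greywater=25 Hollowpine=24 → close Greywater (overflow 15)
  25÷2 = 12 each, +1 to first 1
Round 4: Dunmere=30 Hollowpine=36 → close Hollowpine (overflow 26)
  36÷1 = 36 each, +1 to first 0

Closure order: Ashgrove, Briarlake, Greywater, Hollowpine
Last habitat: Dunmere with 66 animals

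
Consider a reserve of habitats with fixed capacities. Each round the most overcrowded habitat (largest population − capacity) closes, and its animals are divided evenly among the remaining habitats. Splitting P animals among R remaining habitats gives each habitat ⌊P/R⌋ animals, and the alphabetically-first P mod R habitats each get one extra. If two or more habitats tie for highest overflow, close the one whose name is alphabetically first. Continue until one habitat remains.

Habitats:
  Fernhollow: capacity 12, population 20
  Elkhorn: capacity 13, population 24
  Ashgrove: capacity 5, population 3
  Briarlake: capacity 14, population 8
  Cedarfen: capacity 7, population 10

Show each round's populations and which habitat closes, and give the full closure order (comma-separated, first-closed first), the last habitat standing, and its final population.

Round 1: Ashgrove=3 Briarlake=8 Cedarfen=10 Elkhorn=24 Fernhollow=20 → close Elkhorn (overflow 11)
  24÷4 = 6 each, +1 to first 0
Round 2: Ashgrove=9 Briarlake=14 Cedarfen=16 Fernhollow=26 → close Fernhollow (overflow 14)
  26÷3 = 8 each, +1 to first 2
Round 3: Ashgrove=18 Briarlake=23 Cedarfen=24 → close Cedarfen (overflow 17)
  24÷2 = 12 each, +1 to first 0
Round 4: Ashgrove=30 Briarlake=35 → close Ashgrove (overflow 25)
  30÷1 = 30 each, +1 to first 0

Closure order: Elkhorn, Fernhollow, Cedarfen, Ashgrove
Last habitat: Briarlake with 65 animals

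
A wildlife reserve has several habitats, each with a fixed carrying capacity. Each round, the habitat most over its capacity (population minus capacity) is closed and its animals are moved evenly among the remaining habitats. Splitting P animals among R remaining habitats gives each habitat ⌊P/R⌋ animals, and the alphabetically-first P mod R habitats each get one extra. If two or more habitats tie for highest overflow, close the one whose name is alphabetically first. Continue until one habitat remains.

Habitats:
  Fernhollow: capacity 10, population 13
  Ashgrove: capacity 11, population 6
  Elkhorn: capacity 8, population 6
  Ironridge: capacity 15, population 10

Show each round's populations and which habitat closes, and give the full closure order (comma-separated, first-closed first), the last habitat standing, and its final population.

Round 1: Ashgrove=6 Elkhorn=6 Fernhollow=13 Ironridge=10 → close Fernhollow (overflow 3)
  13÷3 = 4 each, +1 to first 1
Round 2: Ashgrove=11 Elkhorn=10 Ironridge=14 → close Elkhorn (overflow 2)
  10÷2 = 5 each, +1 to first 0
Round 3: Ashgrove=16 Ironridge=19 → close Ashgrove (overflow 5)
  16÷1 = 16 each, +1 to first 0

Closure order: Fernhollow, Elkhorn, Ashgrove
Last habitat: Ironridge with 35 animals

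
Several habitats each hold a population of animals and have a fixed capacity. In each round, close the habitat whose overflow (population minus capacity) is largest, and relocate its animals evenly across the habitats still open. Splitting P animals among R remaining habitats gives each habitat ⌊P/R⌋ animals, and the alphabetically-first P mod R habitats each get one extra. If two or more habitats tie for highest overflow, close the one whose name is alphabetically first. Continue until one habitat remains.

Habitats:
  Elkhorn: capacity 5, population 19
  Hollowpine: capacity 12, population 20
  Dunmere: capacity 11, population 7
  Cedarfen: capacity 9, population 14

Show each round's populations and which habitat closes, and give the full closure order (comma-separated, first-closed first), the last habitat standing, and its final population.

Closure order: Elkhorn, Hollowpine, Cedarfen
Last habitat: Dunmere with 60 animals

Round 1: Cedarfen=14 Dunmere=7 Elkhorn=19 Hollowpine=20 → close Elkhorn (overflow 14)
  19÷3 = 6 each, +1 to first 1
Round 2: Cedarfen=21 Dunmere=13 Hollowpine=26 → close Hollowpine (overflow 14)
  26÷2 = 13 each, +1 to first 0
Round 3: Cedarfen=34 Dunmere=26 → close Cedarfen (overflow 25)
  34÷1 = 34 each, +1 to first 0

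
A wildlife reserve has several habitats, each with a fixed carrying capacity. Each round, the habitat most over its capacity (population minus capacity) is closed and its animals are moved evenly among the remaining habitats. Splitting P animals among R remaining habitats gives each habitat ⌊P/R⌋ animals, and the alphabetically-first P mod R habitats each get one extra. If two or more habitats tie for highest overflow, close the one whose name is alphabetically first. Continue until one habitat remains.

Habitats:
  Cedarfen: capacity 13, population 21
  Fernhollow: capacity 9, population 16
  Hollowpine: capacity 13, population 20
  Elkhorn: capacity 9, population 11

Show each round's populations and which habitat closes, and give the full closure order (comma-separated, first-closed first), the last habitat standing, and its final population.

Closure order: Cedarfen, Fernhollow, Hollowpine
Last habitat: Elkhorn with 68 animals

Round 1: Cedarfen=21 Elkhorn=11 Fernhollow=16 Hollowpine=20 → close Cedarfen (overflow 8)
  21÷3 = 7 each, +1 to first 0
Round 2: Elkhorn=18 Fernhollow=23 Hollowpine=27 → close Fernhollow (overflow 14)
  23÷2 = 11 each, +1 to first 1
Round 3: Elkhorn=30 Hollowpine=38 → close Hollowpine (overflow 25)
  38÷1 = 38 each, +1 to first 0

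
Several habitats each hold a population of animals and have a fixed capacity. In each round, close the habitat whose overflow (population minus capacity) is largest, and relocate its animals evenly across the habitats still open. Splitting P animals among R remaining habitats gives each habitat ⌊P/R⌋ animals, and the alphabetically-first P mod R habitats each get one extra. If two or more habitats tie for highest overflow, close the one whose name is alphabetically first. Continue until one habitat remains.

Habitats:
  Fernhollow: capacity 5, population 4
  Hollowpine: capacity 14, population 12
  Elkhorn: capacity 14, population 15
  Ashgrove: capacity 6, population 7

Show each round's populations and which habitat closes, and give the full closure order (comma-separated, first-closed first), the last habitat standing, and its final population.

Closure order: Ashgrove, Elkhorn, Fernhollow
Last habitat: Hollowpine with 38 animals

Round 1: Ashgrove=7 Elkhorn=15 Fernhollow=4 Hollowpine=12 → close Ashgrove (overflow 1)
  7÷3 = 2 each, +1 to first 1
Round 2: Elkhorn=18 Fernhollow=6 Hollowpine=14 → close Elkhorn (overflow 4)
  18÷2 = 9 each, +1 to first 0
Round 3: Fernhollow=15 Hollowpine=23 → close Fernhollow (overflow 10)
  15÷1 = 15 each, +1 to first 0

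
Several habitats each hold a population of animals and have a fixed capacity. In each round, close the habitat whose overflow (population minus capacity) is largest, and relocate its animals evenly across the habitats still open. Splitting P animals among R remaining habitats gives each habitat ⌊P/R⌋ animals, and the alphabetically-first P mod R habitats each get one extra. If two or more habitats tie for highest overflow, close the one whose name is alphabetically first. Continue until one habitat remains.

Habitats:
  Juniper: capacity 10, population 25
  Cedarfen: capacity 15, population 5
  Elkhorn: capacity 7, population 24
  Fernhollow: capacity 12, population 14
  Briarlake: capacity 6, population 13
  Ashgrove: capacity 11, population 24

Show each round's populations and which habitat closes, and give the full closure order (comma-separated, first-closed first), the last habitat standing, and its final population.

Closure order: Elkhorn, Juniper, Ashgrove, Briarlake, Fernhollow
Last habitat: Cedarfen with 105 animals

Round 1: Ashgrove=24 Briarlake=13 Cedarfen=5 Elkhorn=24 Fernhollow=14 Juniper=25 → close Elkhorn (overflow 17)
  24÷5 = 4 each, +1 to first 4
Round 2: Ashgrove=29 Briarlake=18 Cedarfen=10 Fernhollow=19 Juniper=29 → close Juniper (overflow 19)
  29÷4 = 7 each, +1 to first 1
Round 3: Ashgrove=37 Briarlake=25 Cedarfen=17 Fernhollow=26 → close Ashgrove (overflow 26)
  37÷3 = 12 each, +1 to first 1
Round 4: Briarlake=38 Cedarfen=29 Fernhollow=38 → close Briarlake (overflow 32)
  38÷2 = 19 each, +1 to first 0
Round 5: Cedarfen=48 Fernhollow=57 → close Fernhollow (overflow 45)
  57÷1 = 57 each, +1 to first 0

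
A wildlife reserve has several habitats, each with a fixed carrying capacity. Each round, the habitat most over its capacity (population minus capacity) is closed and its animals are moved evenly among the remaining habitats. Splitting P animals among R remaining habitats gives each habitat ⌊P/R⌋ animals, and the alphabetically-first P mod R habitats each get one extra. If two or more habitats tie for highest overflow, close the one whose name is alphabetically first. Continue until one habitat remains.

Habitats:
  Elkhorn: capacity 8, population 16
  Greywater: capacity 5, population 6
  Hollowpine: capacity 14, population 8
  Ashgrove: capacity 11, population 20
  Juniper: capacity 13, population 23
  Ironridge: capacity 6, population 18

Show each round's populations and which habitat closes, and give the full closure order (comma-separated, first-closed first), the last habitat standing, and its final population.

Closure order: Ironridge, Ashgrove, Juniper, Elkhorn, Greywater
Last habitat: Hollowpine with 91 animals

Round 1: Ashgrove=20 Elkhorn=16 Greywater=6 Hollowpine=8 Ironridge=18 Juniper=23 → close Ironridge (overflow 12)
  18÷5 = 3 each, +1 to first 3
Round 2: Ashgrove=24 Elkhorn=20 Greywater=10 Hollowpine=11 Juniper=26 → close Ashgrove (overflow 13)
  24÷4 = 6 each, +1 to first 0
Round 3: Elkhorn=26 Greywater=16 Hollowpine=17 Juniper=32 → close Juniper (overflow 19)
  32÷3 = 10 each, +1 to first 2
Round 4: Elkhorn=37 Greywater=27 Hollowpine=27 → close Elkhorn (overflow 29)
  37÷2 = 18 each, +1 to first 1
Round 5: Greywater=46 Hollowpine=45 → close Greywater (overflow 41)
  46÷1 = 46 each, +1 to first 0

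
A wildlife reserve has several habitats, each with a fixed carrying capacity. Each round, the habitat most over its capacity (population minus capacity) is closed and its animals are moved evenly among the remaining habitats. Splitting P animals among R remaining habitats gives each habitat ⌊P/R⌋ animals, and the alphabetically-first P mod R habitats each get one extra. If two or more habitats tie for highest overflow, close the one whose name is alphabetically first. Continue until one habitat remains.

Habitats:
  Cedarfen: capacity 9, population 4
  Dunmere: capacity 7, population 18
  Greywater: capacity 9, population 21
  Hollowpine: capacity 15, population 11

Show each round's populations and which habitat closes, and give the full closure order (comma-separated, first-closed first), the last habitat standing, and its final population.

Closure order: Greywater, Dunmere, Cedarfen
Last habitat: Hollowpine with 54 animals

Round 1: Cedarfen=4 Dunmere=18 Greywater=21 Hollowpine=11 → close Greywater (overflow 12)
  21÷3 = 7 each, +1 to first 0
Round 2: Cedarfen=11 Dunmere=25 Hollowpine=18 → close Dunmere (overflow 18)
  25÷2 = 12 each, +1 to first 1
Round 3: Cedarfen=24 Hollowpine=30 → close Cedarfen (overflow 15)
  24÷1 = 24 each, +1 to first 0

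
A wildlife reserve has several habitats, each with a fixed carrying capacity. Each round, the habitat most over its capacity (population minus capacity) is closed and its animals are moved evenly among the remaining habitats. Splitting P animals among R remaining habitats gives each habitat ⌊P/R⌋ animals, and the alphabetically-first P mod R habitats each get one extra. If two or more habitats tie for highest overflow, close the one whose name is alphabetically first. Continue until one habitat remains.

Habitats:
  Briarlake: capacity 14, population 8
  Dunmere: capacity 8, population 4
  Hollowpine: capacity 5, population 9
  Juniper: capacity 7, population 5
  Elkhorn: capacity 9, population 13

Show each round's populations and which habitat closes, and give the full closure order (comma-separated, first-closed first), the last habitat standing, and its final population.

Round 1: Briarlake=8 Dunmere=4 Elkhorn=13 Hollowpine=9 Juniper=5 → close Elkhorn (overflow 4)
  13÷4 = 3 each, +1 to first 1
Round 2: Briarlake=12 Dunmere=7 Hollowpine=12 Juniper=8 → close Hollowpine (overflow 7)
  12÷3 = 4 each, +1 to first 0
Round 3: Briarlake=16 Dunmere=11 Juniper=12 → close Juniper (overflow 5)
  12÷2 = 6 each, +1 to first 0
Round 4: Briarlake=22 Dunmere=17 → close Dunmere (overflow 9)
  17÷1 = 17 each, +1 to first 0

Closure order: Elkhorn, Hollowpine, Juniper, Dunmere
Last habitat: Briarlake with 39 animals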